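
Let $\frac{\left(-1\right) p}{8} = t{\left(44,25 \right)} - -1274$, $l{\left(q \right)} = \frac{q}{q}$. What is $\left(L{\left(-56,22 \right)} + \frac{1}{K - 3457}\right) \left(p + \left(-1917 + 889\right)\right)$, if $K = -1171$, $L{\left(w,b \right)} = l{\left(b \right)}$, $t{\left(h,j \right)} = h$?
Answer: $- \frac{13385911}{1157} \approx -11570.0$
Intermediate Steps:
$l{\left(q \right)} = 1$
$L{\left(w,b \right)} = 1$
$p = -10544$ ($p = - 8 \left(44 - -1274\right) = - 8 \left(44 + 1274\right) = \left(-8\right) 1318 = -10544$)
$\left(L{\left(-56,22 \right)} + \frac{1}{K - 3457}\right) \left(p + \left(-1917 + 889\right)\right) = \left(1 + \frac{1}{-1171 - 3457}\right) \left(-10544 + \left(-1917 + 889\right)\right) = \left(1 + \frac{1}{-4628}\right) \left(-10544 - 1028\right) = \left(1 - \frac{1}{4628}\right) \left(-11572\right) = \frac{4627}{4628} \left(-11572\right) = - \frac{13385911}{1157}$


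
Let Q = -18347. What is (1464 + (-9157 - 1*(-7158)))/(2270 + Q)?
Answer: 535/16077 ≈ 0.033277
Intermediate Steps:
(1464 + (-9157 - 1*(-7158)))/(2270 + Q) = (1464 + (-9157 - 1*(-7158)))/(2270 - 18347) = (1464 + (-9157 + 7158))/(-16077) = (1464 - 1999)*(-1/16077) = -535*(-1/16077) = 535/16077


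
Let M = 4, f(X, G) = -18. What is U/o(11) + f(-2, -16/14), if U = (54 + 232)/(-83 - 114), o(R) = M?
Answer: -7235/394 ≈ -18.363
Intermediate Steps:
o(R) = 4
U = -286/197 (U = 286/(-197) = 286*(-1/197) = -286/197 ≈ -1.4518)
U/o(11) + f(-2, -16/14) = -286/197/4 - 18 = (¼)*(-286/197) - 18 = -143/394 - 18 = -7235/394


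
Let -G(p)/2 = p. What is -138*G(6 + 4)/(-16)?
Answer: -345/2 ≈ -172.50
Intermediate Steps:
G(p) = -2*p
-138*G(6 + 4)/(-16) = -138*(-2*(6 + 4))/(-16) = -138*(-2*10)*(-1)/16 = -(-2760)*(-1)/16 = -138*5/4 = -345/2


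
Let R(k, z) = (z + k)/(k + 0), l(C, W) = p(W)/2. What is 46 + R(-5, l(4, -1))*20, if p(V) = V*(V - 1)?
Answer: 62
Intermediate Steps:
p(V) = V*(-1 + V)
l(C, W) = W*(-1 + W)/2 (l(C, W) = (W*(-1 + W))/2 = (W*(-1 + W))*(½) = W*(-1 + W)/2)
R(k, z) = (k + z)/k
46 + R(-5, l(4, -1))*20 = 46 + ((-5 + (½)*(-1)*(-1 - 1))/(-5))*20 = 46 - (-5 + (½)*(-1)*(-2))/5*20 = 46 - (-5 + 1)/5*20 = 46 - ⅕*(-4)*20 = 46 + (⅘)*20 = 46 + 16 = 62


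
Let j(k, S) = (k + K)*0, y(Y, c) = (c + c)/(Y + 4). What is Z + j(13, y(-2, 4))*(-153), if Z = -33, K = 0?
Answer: -33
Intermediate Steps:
y(Y, c) = 2*c/(4 + Y) (y(Y, c) = (2*c)/(4 + Y) = 2*c/(4 + Y))
j(k, S) = 0 (j(k, S) = (k + 0)*0 = k*0 = 0)
Z + j(13, y(-2, 4))*(-153) = -33 + 0*(-153) = -33 + 0 = -33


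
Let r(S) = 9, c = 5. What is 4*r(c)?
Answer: 36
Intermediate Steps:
4*r(c) = 4*9 = 36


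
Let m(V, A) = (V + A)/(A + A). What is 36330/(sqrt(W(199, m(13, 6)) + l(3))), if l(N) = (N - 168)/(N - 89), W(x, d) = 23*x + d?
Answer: 72660*sqrt(304896531)/2363539 ≈ 536.80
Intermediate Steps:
m(V, A) = (A + V)/(2*A) (m(V, A) = (A + V)/((2*A)) = (A + V)*(1/(2*A)) = (A + V)/(2*A))
W(x, d) = d + 23*x
l(N) = (-168 + N)/(-89 + N)
36330/(sqrt(W(199, m(13, 6)) + l(3))) = 36330/(sqrt(((1/2)*(6 + 13)/6 + 23*199) + (-168 + 3)/(-89 + 3))) = 36330/(sqrt(((1/2)*(1/6)*19 + 4577) - 165/(-86))) = 36330/(sqrt((19/12 + 4577) - 1/86*(-165))) = 36330/(sqrt(54943/12 + 165/86)) = 36330/(sqrt(2363539/516)) = 36330/((sqrt(304896531)/258)) = 36330*(2*sqrt(304896531)/2363539) = 72660*sqrt(304896531)/2363539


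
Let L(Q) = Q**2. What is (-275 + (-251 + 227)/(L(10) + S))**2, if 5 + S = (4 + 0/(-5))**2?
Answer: 103693489/1369 ≈ 75744.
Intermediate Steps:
S = 11 (S = -5 + (4 + 0/(-5))**2 = -5 + (4 + 0*(-1/5))**2 = -5 + (4 + 0)**2 = -5 + 4**2 = -5 + 16 = 11)
(-275 + (-251 + 227)/(L(10) + S))**2 = (-275 + (-251 + 227)/(10**2 + 11))**2 = (-275 - 24/(100 + 11))**2 = (-275 - 24/111)**2 = (-275 - 24*1/111)**2 = (-275 - 8/37)**2 = (-10183/37)**2 = 103693489/1369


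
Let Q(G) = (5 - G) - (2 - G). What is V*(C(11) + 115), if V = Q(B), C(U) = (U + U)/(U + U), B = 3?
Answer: 348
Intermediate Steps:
Q(G) = 3 (Q(G) = (5 - G) + (-2 + G) = 3)
C(U) = 1 (C(U) = (2*U)/((2*U)) = (2*U)*(1/(2*U)) = 1)
V = 3
V*(C(11) + 115) = 3*(1 + 115) = 3*116 = 348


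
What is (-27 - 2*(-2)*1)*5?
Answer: -115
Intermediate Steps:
(-27 - 2*(-2)*1)*5 = (-27 + 4*1)*5 = (-27 + 4)*5 = -23*5 = -115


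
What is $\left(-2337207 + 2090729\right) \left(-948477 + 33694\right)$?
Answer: $225473884274$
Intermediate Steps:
$\left(-2337207 + 2090729\right) \left(-948477 + 33694\right) = \left(-246478\right) \left(-914783\right) = 225473884274$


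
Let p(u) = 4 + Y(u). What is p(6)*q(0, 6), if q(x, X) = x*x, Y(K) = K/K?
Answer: 0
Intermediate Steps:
Y(K) = 1
q(x, X) = x**2
p(u) = 5 (p(u) = 4 + 1 = 5)
p(6)*q(0, 6) = 5*0**2 = 5*0 = 0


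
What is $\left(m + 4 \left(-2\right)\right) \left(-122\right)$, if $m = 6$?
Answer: $244$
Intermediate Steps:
$\left(m + 4 \left(-2\right)\right) \left(-122\right) = \left(6 + 4 \left(-2\right)\right) \left(-122\right) = \left(6 - 8\right) \left(-122\right) = \left(-2\right) \left(-122\right) = 244$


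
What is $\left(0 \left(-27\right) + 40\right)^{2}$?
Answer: $1600$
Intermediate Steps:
$\left(0 \left(-27\right) + 40\right)^{2} = \left(0 + 40\right)^{2} = 40^{2} = 1600$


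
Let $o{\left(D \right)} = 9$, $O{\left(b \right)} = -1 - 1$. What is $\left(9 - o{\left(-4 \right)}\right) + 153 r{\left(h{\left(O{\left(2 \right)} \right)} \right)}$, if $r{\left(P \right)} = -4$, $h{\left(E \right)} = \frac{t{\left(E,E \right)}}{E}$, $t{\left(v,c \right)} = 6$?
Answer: $-612$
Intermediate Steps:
$O{\left(b \right)} = -2$ ($O{\left(b \right)} = -1 - 1 = -2$)
$h{\left(E \right)} = \frac{6}{E}$
$\left(9 - o{\left(-4 \right)}\right) + 153 r{\left(h{\left(O{\left(2 \right)} \right)} \right)} = \left(9 - 9\right) + 153 \left(-4\right) = \left(9 - 9\right) - 612 = 0 - 612 = -612$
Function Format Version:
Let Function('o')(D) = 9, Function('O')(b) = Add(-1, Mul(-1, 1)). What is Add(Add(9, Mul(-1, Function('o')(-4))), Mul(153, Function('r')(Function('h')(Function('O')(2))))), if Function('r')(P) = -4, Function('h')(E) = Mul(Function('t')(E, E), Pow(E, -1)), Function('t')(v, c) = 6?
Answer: -612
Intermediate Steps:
Function('O')(b) = -2 (Function('O')(b) = Add(-1, -1) = -2)
Function('h')(E) = Mul(6, Pow(E, -1))
Add(Add(9, Mul(-1, Function('o')(-4))), Mul(153, Function('r')(Function('h')(Function('O')(2))))) = Add(Add(9, Mul(-1, 9)), Mul(153, -4)) = Add(Add(9, -9), -612) = Add(0, -612) = -612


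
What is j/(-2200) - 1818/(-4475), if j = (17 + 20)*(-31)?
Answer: 365297/393800 ≈ 0.92762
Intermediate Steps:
j = -1147 (j = 37*(-31) = -1147)
j/(-2200) - 1818/(-4475) = -1147/(-2200) - 1818/(-4475) = -1147*(-1/2200) - 1818*(-1/4475) = 1147/2200 + 1818/4475 = 365297/393800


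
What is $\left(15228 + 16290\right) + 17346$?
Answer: $48864$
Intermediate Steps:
$\left(15228 + 16290\right) + 17346 = 31518 + 17346 = 48864$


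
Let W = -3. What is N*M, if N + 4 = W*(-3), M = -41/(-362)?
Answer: 205/362 ≈ 0.56630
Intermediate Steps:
M = 41/362 (M = -41*(-1/362) = 41/362 ≈ 0.11326)
N = 5 (N = -4 - 3*(-3) = -4 + 9 = 5)
N*M = 5*(41/362) = 205/362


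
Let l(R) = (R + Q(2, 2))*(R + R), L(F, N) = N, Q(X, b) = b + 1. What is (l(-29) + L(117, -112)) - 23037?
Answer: -21641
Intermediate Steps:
Q(X, b) = 1 + b
l(R) = 2*R*(3 + R) (l(R) = (R + (1 + 2))*(R + R) = (R + 3)*(2*R) = (3 + R)*(2*R) = 2*R*(3 + R))
(l(-29) + L(117, -112)) - 23037 = (2*(-29)*(3 - 29) - 112) - 23037 = (2*(-29)*(-26) - 112) - 23037 = (1508 - 112) - 23037 = 1396 - 23037 = -21641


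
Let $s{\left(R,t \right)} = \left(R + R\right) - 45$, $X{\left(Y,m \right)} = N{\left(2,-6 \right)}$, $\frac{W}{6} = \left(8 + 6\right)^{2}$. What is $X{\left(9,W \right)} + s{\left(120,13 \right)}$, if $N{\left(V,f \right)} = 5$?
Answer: $200$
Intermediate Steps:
$W = 1176$ ($W = 6 \left(8 + 6\right)^{2} = 6 \cdot 14^{2} = 6 \cdot 196 = 1176$)
$X{\left(Y,m \right)} = 5$
$s{\left(R,t \right)} = -45 + 2 R$ ($s{\left(R,t \right)} = 2 R - 45 = -45 + 2 R$)
$X{\left(9,W \right)} + s{\left(120,13 \right)} = 5 + \left(-45 + 2 \cdot 120\right) = 5 + \left(-45 + 240\right) = 5 + 195 = 200$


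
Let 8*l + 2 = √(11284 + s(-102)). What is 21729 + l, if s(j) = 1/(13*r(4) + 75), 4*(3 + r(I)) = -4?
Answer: 86915/4 + 3*√663251/184 ≈ 21742.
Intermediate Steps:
r(I) = -4 (r(I) = -3 + (¼)*(-4) = -3 - 1 = -4)
s(j) = 1/23 (s(j) = 1/(13*(-4) + 75) = 1/(-52 + 75) = 1/23)
l = -¼ + 3*√663251/184 (l = -¼ + √(11284 + 1/23)/8 = -¼ + √(259533/23)/8 = -¼ + (3*√663251/23)/8 = -¼ + 3*√663251/184 ≈ 13.028)
21729 + l = 21729 + (-¼ + 3*√663251/184) = 86915/4 + 3*√663251/184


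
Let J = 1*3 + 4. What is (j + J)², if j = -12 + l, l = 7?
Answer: 4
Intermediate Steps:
j = -5 (j = -12 + 7 = -5)
J = 7 (J = 3 + 4 = 7)
(j + J)² = (-5 + 7)² = 2² = 4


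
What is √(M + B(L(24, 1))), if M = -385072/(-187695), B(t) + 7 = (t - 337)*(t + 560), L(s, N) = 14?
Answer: I*√725753107051465/62565 ≈ 430.59*I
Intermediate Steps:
B(t) = -7 + (-337 + t)*(560 + t) (B(t) = -7 + (t - 337)*(t + 560) = -7 + (-337 + t)*(560 + t))
M = 385072/187695 (M = -385072*(-1/187695) = 385072/187695 ≈ 2.0516)
√(M + B(L(24, 1))) = √(385072/187695 + (-188727 + 14² + 223*14)) = √(385072/187695 + (-188727 + 196 + 3122)) = √(385072/187695 - 185409) = √(-34799957183/187695) = I*√725753107051465/62565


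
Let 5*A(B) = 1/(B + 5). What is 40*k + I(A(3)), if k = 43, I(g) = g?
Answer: 68801/40 ≈ 1720.0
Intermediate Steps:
A(B) = 1/(5*(5 + B)) (A(B) = 1/(5*(B + 5)) = 1/(5*(5 + B)))
40*k + I(A(3)) = 40*43 + 1/(5*(5 + 3)) = 1720 + (⅕)/8 = 1720 + (⅕)*(⅛) = 1720 + 1/40 = 68801/40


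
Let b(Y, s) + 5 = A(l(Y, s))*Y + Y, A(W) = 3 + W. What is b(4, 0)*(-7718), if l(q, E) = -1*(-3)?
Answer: -177514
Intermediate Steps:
l(q, E) = 3
b(Y, s) = -5 + 7*Y (b(Y, s) = -5 + ((3 + 3)*Y + Y) = -5 + (6*Y + Y) = -5 + 7*Y)
b(4, 0)*(-7718) = (-5 + 7*4)*(-7718) = (-5 + 28)*(-7718) = 23*(-7718) = -177514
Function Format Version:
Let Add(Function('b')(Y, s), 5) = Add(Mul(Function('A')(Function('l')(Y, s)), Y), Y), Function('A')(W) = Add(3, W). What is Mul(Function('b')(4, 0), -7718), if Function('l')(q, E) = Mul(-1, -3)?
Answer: -177514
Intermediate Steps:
Function('l')(q, E) = 3
Function('b')(Y, s) = Add(-5, Mul(7, Y)) (Function('b')(Y, s) = Add(-5, Add(Mul(Add(3, 3), Y), Y)) = Add(-5, Add(Mul(6, Y), Y)) = Add(-5, Mul(7, Y)))
Mul(Function('b')(4, 0), -7718) = Mul(Add(-5, Mul(7, 4)), -7718) = Mul(Add(-5, 28), -7718) = Mul(23, -7718) = -177514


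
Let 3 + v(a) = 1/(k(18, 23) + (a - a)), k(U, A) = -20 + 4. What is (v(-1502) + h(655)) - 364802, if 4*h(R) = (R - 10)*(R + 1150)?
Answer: -1179981/16 ≈ -73749.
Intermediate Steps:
k(U, A) = -16
v(a) = -49/16 (v(a) = -3 + 1/(-16 + (a - a)) = -3 + 1/(-16 + 0) = -3 + 1/(-16) = -3 - 1/16 = -49/16)
h(R) = (-10 + R)*(1150 + R)/4 (h(R) = ((R - 10)*(R + 1150))/4 = ((-10 + R)*(1150 + R))/4 = (-10 + R)*(1150 + R)/4)
(v(-1502) + h(655)) - 364802 = (-49/16 + (-2875 + 285*655 + (1/4)*655**2)) - 364802 = (-49/16 + (-2875 + 186675 + (1/4)*429025)) - 364802 = (-49/16 + (-2875 + 186675 + 429025/4)) - 364802 = (-49/16 + 1164225/4) - 364802 = 4656851/16 - 364802 = -1179981/16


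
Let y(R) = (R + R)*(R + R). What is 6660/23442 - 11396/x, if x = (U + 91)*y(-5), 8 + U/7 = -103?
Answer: 4309649/9572150 ≈ 0.45023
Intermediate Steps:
y(R) = 4*R² (y(R) = (2*R)*(2*R) = 4*R²)
U = -777 (U = -56 + 7*(-103) = -56 - 721 = -777)
x = -68600 (x = (-777 + 91)*(4*(-5)²) = -2744*25 = -686*100 = -68600)
6660/23442 - 11396/x = 6660/23442 - 11396/(-68600) = 6660*(1/23442) - 11396*(-1/68600) = 1110/3907 + 407/2450 = 4309649/9572150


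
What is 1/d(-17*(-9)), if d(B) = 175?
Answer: 1/175 ≈ 0.0057143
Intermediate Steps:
1/d(-17*(-9)) = 1/175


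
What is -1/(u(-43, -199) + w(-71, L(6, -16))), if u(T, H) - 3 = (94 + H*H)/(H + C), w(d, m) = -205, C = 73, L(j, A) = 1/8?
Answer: 126/65147 ≈ 0.0019341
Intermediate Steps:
L(j, A) = ⅛ (L(j, A) = 1*(⅛) = ⅛)
u(T, H) = 3 + (94 + H²)/(73 + H) (u(T, H) = 3 + (94 + H*H)/(H + 73) = 3 + (94 + H²)/(73 + H))
-1/(u(-43, -199) + w(-71, L(6, -16))) = -1/((313 + (-199)² + 3*(-199))/(73 - 199) - 205) = -1/((313 + 39601 - 597)/(-126) - 205) = -1/(-1/126*39317 - 205) = -1/(-39317/126 - 205) = -1/(-65147/126) = -1*(-126/65147) = 126/65147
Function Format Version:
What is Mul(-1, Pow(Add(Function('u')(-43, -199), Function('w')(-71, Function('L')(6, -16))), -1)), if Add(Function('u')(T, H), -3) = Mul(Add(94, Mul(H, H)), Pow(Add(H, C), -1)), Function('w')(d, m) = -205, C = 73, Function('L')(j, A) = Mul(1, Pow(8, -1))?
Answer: Rational(126, 65147) ≈ 0.0019341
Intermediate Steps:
Function('L')(j, A) = Rational(1, 8) (Function('L')(j, A) = Mul(1, Rational(1, 8)) = Rational(1, 8))
Function('u')(T, H) = Add(3, Mul(Pow(Add(73, H), -1), Add(94, Pow(H, 2)))) (Function('u')(T, H) = Add(3, Mul(Add(94, Mul(H, H)), Pow(Add(H, 73), -1))) = Add(3, Mul(Add(94, Pow(H, 2)), Pow(Add(73, H), -1))) = Add(3, Mul(Pow(Add(73, H), -1), Add(94, Pow(H, 2)))))
Mul(-1, Pow(Add(Function('u')(-43, -199), Function('w')(-71, Function('L')(6, -16))), -1)) = Mul(-1, Pow(Add(Mul(Pow(Add(73, -199), -1), Add(313, Pow(-199, 2), Mul(3, -199))), -205), -1)) = Mul(-1, Pow(Add(Mul(Pow(-126, -1), Add(313, 39601, -597)), -205), -1)) = Mul(-1, Pow(Add(Mul(Rational(-1, 126), 39317), -205), -1)) = Mul(-1, Pow(Add(Rational(-39317, 126), -205), -1)) = Mul(-1, Pow(Rational(-65147, 126), -1)) = Mul(-1, Rational(-126, 65147)) = Rational(126, 65147)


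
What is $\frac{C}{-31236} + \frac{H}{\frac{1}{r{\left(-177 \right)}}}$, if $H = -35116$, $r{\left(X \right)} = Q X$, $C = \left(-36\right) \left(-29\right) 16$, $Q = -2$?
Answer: $- \frac{32358060984}{2603} \approx -1.2431 \cdot 10^{7}$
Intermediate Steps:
$C = 16704$ ($C = 1044 \cdot 16 = 16704$)
$r{\left(X \right)} = - 2 X$
$\frac{C}{-31236} + \frac{H}{\frac{1}{r{\left(-177 \right)}}} = \frac{16704}{-31236} - \frac{35116}{\frac{1}{\left(-2\right) \left(-177\right)}} = 16704 \left(- \frac{1}{31236}\right) - \frac{35116}{\frac{1}{354}} = - \frac{1392}{2603} - 35116 \frac{1}{\frac{1}{354}} = - \frac{1392}{2603} - 12431064 = - \frac{32358060984}{2603}$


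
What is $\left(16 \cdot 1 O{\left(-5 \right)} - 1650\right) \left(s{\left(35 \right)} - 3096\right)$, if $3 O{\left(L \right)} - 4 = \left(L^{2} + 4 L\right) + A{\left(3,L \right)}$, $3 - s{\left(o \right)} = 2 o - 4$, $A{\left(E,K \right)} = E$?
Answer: $5010174$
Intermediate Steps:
$s{\left(o \right)} = 7 - 2 o$ ($s{\left(o \right)} = 3 - \left(2 o - 4\right) = 3 - \left(-4 + 2 o\right) = 7 - 2 o$)
$O{\left(L \right)} = \frac{7}{3} + \frac{L^{2}}{3} + \frac{4 L}{3}$ ($O{\left(L \right)} = \frac{4}{3} + \frac{\left(L^{2} + 4 L\right) + 3}{3} = \frac{4}{3} + \frac{3 + L^{2} + 4 L}{3} = \frac{4}{3} + \left(1 + \frac{L^{2}}{3} + \frac{4 L}{3}\right) = \frac{7}{3} + \frac{L^{2}}{3} + \frac{4 L}{3}$)
$\left(16 \cdot 1 O{\left(-5 \right)} - 1650\right) \left(s{\left(35 \right)} - 3096\right) = \left(16 \cdot 1 \left(\frac{7}{3} + \frac{\left(-5\right)^{2}}{3} + \frac{4}{3} \left(-5\right)\right) - 1650\right) \left(\left(7 - 70\right) - 3096\right) = \left(16 \left(\frac{7}{3} + \frac{1}{3} \cdot 25 - \frac{20}{3}\right) - 1650\right) \left(\left(7 - 70\right) - 3096\right) = \left(16 \left(\frac{7}{3} + \frac{25}{3} - \frac{20}{3}\right) - 1650\right) \left(-63 - 3096\right) = \left(16 \cdot 4 - 1650\right) \left(-3159\right) = \left(64 - 1650\right) \left(-3159\right) = \left(-1586\right) \left(-3159\right) = 5010174$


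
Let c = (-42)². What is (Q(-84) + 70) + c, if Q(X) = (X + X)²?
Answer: 30058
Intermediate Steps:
Q(X) = 4*X² (Q(X) = (2*X)² = 4*X²)
c = 1764
(Q(-84) + 70) + c = (4*(-84)² + 70) + 1764 = (4*7056 + 70) + 1764 = (28224 + 70) + 1764 = 28294 + 1764 = 30058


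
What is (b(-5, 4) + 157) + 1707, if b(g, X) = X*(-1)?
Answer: 1860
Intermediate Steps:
b(g, X) = -X
(b(-5, 4) + 157) + 1707 = (-1*4 + 157) + 1707 = (-4 + 157) + 1707 = 153 + 1707 = 1860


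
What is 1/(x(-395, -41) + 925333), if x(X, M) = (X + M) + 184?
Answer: 1/925081 ≈ 1.0810e-6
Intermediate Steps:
x(X, M) = 184 + M + X (x(X, M) = (M + X) + 184 = 184 + M + X)
1/(x(-395, -41) + 925333) = 1/((184 - 41 - 395) + 925333) = 1/(-252 + 925333) = 1/925081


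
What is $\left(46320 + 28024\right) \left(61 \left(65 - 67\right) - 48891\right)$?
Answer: $-3643822472$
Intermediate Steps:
$\left(46320 + 28024\right) \left(61 \left(65 - 67\right) - 48891\right) = 74344 \left(61 \left(-2\right) - 48891\right) = 74344 \left(-122 - 48891\right) = 74344 \left(-49013\right) = -3643822472$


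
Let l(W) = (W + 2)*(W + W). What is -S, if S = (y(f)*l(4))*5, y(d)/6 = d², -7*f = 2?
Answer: -5760/49 ≈ -117.55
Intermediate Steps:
f = -2/7 (f = -⅐*2 = -2/7 ≈ -0.28571)
l(W) = 2*W*(2 + W) (l(W) = (2 + W)*(2*W) = 2*W*(2 + W))
y(d) = 6*d²
S = 5760/49 (S = ((6*(-2/7)²)*(2*4*(2 + 4)))*5 = ((6*(4/49))*(2*4*6))*5 = ((24/49)*48)*5 = (1152/49)*5 = 5760/49 ≈ 117.55)
-S = -1*5760/49 = -5760/49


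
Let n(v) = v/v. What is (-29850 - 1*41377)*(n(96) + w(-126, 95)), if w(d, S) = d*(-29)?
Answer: -260334685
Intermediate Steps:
n(v) = 1
w(d, S) = -29*d
(-29850 - 1*41377)*(n(96) + w(-126, 95)) = (-29850 - 1*41377)*(1 - 29*(-126)) = (-29850 - 41377)*(1 + 3654) = -71227*3655 = -260334685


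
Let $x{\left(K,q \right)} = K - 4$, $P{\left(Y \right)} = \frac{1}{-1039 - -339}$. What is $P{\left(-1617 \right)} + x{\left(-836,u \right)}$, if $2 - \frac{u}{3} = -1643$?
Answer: $- \frac{588001}{700} \approx -840.0$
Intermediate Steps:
$P{\left(Y \right)} = - \frac{1}{700}$ ($P{\left(Y \right)} = \frac{1}{-1039 + 339} = \frac{1}{-700} = - \frac{1}{700}$)
$u = 4935$ ($u = 6 - -4929 = 6 + 4929 = 4935$)
$x{\left(K,q \right)} = -4 + K$ ($x{\left(K,q \right)} = K - 4 = -4 + K$)
$P{\left(-1617 \right)} + x{\left(-836,u \right)} = - \frac{1}{700} - 840 = - \frac{588001}{700}$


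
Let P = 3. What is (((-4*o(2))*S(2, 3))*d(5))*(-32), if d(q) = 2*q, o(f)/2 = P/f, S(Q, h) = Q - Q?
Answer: 0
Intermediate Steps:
S(Q, h) = 0
o(f) = 6/f (o(f) = 2*(3/f) = 6/f)
(((-4*o(2))*S(2, 3))*d(5))*(-32) = ((-24/2*0)*(2*5))*(-32) = ((-24/2*0)*10)*(-32) = ((-4*3*0)*10)*(-32) = (-12*0*10)*(-32) = (0*10)*(-32) = 0*(-32) = 0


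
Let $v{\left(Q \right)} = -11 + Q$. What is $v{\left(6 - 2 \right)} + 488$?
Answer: $481$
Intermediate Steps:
$v{\left(6 - 2 \right)} + 488 = \left(-11 + \left(6 - 2\right)\right) + 488 = \left(-11 + 4\right) + 488 = -7 + 488 = 481$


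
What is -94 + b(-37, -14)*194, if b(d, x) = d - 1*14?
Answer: -9988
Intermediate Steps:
b(d, x) = -14 + d (b(d, x) = d - 14 = -14 + d)
-94 + b(-37, -14)*194 = -94 + (-14 - 37)*194 = -94 - 51*194 = -94 - 9894 = -9988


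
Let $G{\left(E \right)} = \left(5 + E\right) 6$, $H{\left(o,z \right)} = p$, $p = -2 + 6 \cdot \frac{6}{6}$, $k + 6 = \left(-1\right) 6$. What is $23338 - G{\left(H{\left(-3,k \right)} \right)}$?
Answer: $23284$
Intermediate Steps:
$k = -12$ ($k = -6 - 6 = -12$)
$p = 4$ ($p = -2 + 6 \cdot 6 \cdot \frac{1}{6} = -2 + 6 \cdot 1 = -2 + 6 = 4$)
$H{\left(o,z \right)} = 4$
$G{\left(E \right)} = 30 + 6 E$
$23338 - G{\left(H{\left(-3,k \right)} \right)} = 23338 - \left(30 + 6 \cdot 4\right) = 23338 - \left(30 + 24\right) = 23338 - 54 = 23284$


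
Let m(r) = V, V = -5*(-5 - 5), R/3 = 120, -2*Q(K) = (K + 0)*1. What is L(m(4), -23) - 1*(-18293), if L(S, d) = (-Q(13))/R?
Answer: 13170973/720 ≈ 18293.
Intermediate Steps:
Q(K) = -K/2 (Q(K) = -(K + 0)/2 = -K/2)
R = 360 (R = 3*120 = 360)
V = 50 (V = -5*(-10) = 50)
m(r) = 50
L(S, d) = 13/720 (L(S, d) = -(-1)*13/2/360 = -1*(-13/2)*(1/360) = (13/2)*(1/360) = 13/720)
L(m(4), -23) - 1*(-18293) = 13/720 - 1*(-18293) = 13/720 + 18293 = 13170973/720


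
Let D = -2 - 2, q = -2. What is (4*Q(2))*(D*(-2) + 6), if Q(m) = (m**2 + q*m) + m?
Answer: 112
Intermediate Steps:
Q(m) = m**2 - m (Q(m) = (m**2 - 2*m) + m = m**2 - m)
D = -4
(4*Q(2))*(D*(-2) + 6) = (4*(2*(-1 + 2)))*(-4*(-2) + 6) = (4*(2*1))*(8 + 6) = (4*2)*14 = 8*14 = 112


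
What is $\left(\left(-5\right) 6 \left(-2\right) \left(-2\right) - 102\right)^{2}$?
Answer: $49284$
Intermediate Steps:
$\left(\left(-5\right) 6 \left(-2\right) \left(-2\right) - 102\right)^{2} = \left(\left(-30\right) \left(-2\right) \left(-2\right) - 102\right)^{2} = \left(60 \left(-2\right) - 102\right)^{2} = \left(-120 - 102\right)^{2} = \left(-222\right)^{2} = 49284$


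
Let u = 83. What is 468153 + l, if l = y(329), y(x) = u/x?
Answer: 154022420/329 ≈ 4.6815e+5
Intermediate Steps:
y(x) = 83/x
l = 83/329 ≈ 0.25228
468153 + l = 468153 + 83/329 = 154022420/329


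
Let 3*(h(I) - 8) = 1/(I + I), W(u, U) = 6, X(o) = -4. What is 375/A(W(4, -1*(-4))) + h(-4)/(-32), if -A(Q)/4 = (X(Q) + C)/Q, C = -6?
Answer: 43009/768 ≈ 56.001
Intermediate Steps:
h(I) = 8 + 1/(6*I) (h(I) = 8 + 1/(3*(I + I)) = 8 + 1/(3*((2*I))) = 8 + (1/(2*I))/3 = 8 + 1/(6*I))
A(Q) = 40/Q (A(Q) = -4*(-4 - 6)/Q = -(-40)/Q = 40/Q)
375/A(W(4, -1*(-4))) + h(-4)/(-32) = 375/((40/6)) + (8 + (1/6)/(-4))/(-32) = 375/((40*(1/6))) + (8 + (1/6)*(-1/4))*(-1/32) = 375/(20/3) + (8 - 1/24)*(-1/32) = 375*(3/20) + (191/24)*(-1/32) = 225/4 - 191/768 = 43009/768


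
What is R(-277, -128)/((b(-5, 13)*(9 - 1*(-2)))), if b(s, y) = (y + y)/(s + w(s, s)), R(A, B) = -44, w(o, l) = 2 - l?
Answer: -4/13 ≈ -0.30769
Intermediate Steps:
b(s, y) = y (b(s, y) = (y + y)/(s + (2 - s)) = (2*y)/2 = (2*y)*(½) = y)
R(-277, -128)/((b(-5, 13)*(9 - 1*(-2)))) = -44*1/(13*(9 - 1*(-2))) = -44*1/(13*(9 + 2)) = -44/(13*11) = -44/143 = -44*1/143 = -4/13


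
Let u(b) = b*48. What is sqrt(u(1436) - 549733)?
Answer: 13*I*sqrt(2845) ≈ 693.4*I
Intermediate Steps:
u(b) = 48*b
sqrt(u(1436) - 549733) = sqrt(48*1436 - 549733) = sqrt(68928 - 549733) = sqrt(-480805) = 13*I*sqrt(2845)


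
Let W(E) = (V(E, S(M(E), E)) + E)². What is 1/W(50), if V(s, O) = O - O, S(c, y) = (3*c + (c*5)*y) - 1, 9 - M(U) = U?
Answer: 1/2500 ≈ 0.00040000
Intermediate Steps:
M(U) = 9 - U
S(c, y) = -1 + 3*c + 5*c*y (S(c, y) = (3*c + (5*c)*y) - 1 = (3*c + 5*c*y) - 1 = -1 + 3*c + 5*c*y)
V(s, O) = 0
W(E) = E² (W(E) = (0 + E)² = E²)
1/W(50) = 1/(50²) = 1/2500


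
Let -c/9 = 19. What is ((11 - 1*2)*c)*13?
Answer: -20007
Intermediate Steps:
c = -171 (c = -9*19 = -171)
((11 - 1*2)*c)*13 = ((11 - 1*2)*(-171))*13 = ((11 - 2)*(-171))*13 = (9*(-171))*13 = -1539*13 = -20007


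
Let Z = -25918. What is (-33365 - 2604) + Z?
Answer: -61887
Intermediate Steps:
(-33365 - 2604) + Z = (-33365 - 2604) - 25918 = -35969 - 25918 = -61887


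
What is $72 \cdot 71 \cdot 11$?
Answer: $56232$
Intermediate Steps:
$72 \cdot 71 \cdot 11 = 5112 \cdot 11 = 56232$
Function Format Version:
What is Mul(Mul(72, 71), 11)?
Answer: 56232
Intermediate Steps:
Mul(Mul(72, 71), 11) = Mul(5112, 11) = 56232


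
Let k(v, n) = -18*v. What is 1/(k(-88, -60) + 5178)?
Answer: 1/6762 ≈ 0.00014789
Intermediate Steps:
1/(k(-88, -60) + 5178) = 1/(-18*(-88) + 5178) = 1/(1584 + 5178) = 1/6762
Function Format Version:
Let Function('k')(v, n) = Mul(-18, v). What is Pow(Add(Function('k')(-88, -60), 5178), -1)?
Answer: Rational(1, 6762) ≈ 0.00014789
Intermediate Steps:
Pow(Add(Function('k')(-88, -60), 5178), -1) = Pow(Add(Mul(-18, -88), 5178), -1) = Pow(Add(1584, 5178), -1) = Pow(6762, -1) = Rational(1, 6762)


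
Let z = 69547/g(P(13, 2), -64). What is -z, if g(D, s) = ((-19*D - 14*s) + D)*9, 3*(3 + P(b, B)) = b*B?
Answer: -69547/7146 ≈ -9.7323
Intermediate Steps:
P(b, B) = -3 + B*b/3 (P(b, B) = -3 + (b*B)/3 = -3 + (B*b)/3 = -3 + B*b/3)
g(D, s) = -162*D - 126*s (g(D, s) = (-18*D - 14*s)*9 = -162*D - 126*s)
z = 69547/7146 (z = 69547/(-162*(-3 + (1/3)*2*13) - 126*(-64)) = 69547/(-162*(-3 + 26/3) + 8064) = 69547/(-162*17/3 + 8064) = 69547/(-918 + 8064) = 69547/7146 ≈ 9.7323)
-z = -1*69547/7146 = -69547/7146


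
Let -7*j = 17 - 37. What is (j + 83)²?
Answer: 361201/49 ≈ 7371.4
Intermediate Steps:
j = 20/7 (j = -(17 - 37)/7 = -⅐*(-20) = 20/7 ≈ 2.8571)
(j + 83)² = (20/7 + 83)² = (601/7)² = 361201/49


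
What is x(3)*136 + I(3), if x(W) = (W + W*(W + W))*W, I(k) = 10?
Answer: 8578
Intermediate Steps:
x(W) = W*(W + 2*W²) (x(W) = (W + W*(2*W))*W = (W + 2*W²)*W = W*(W + 2*W²))
x(3)*136 + I(3) = (3²*(1 + 2*3))*136 + 10 = (9*(1 + 6))*136 + 10 = (9*7)*136 + 10 = 63*136 + 10 = 8568 + 10 = 8578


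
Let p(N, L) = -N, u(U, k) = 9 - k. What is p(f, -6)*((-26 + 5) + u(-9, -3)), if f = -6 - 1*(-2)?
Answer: -36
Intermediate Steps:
f = -4 (f = -6 + 2 = -4)
p(f, -6)*((-26 + 5) + u(-9, -3)) = (-1*(-4))*((-26 + 5) + (9 - 1*(-3))) = 4*(-21 + (9 + 3)) = 4*(-21 + 12) = 4*(-9) = -36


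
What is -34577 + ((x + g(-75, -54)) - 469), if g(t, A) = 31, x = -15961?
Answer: -50976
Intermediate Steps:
-34577 + ((x + g(-75, -54)) - 469) = -34577 + ((-15961 + 31) - 469) = -34577 + (-15930 - 469) = -34577 - 16399 = -50976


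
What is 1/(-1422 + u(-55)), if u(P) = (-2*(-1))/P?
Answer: -55/78212 ≈ -0.00070322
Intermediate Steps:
u(P) = 2/P
1/(-1422 + u(-55)) = 1/(-1422 + 2/(-55)) = 1/(-1422 + 2*(-1/55)) = 1/(-1422 - 2/55) = 1/(-78212/55) = -55/78212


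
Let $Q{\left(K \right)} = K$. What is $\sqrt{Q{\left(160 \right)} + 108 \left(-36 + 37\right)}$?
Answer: $2 \sqrt{67} \approx 16.371$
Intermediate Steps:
$\sqrt{Q{\left(160 \right)} + 108 \left(-36 + 37\right)} = \sqrt{160 + 108 \left(-36 + 37\right)} = \sqrt{160 + 108 \cdot 1} = \sqrt{160 + 108} = \sqrt{268} = 2 \sqrt{67}$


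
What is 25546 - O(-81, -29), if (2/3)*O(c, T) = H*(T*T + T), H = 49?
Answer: -34136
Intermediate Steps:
O(c, T) = 147*T/2 + 147*T**2/2 (O(c, T) = 3*(49*(T*T + T))/2 = 3*(49*(T**2 + T))/2 = 3*(49*(T + T**2))/2 = 3*(49*T + 49*T**2)/2 = 147*T/2 + 147*T**2/2)
25546 - O(-81, -29) = 25546 - 147*(-29)*(1 - 29)/2 = 25546 - 147*(-29)*(-28)/2 = 25546 - 1*59682 = 25546 - 59682 = -34136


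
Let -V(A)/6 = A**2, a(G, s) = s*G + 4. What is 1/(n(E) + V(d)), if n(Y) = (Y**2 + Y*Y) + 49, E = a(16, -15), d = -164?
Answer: -1/49935 ≈ -2.0026e-5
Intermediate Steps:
a(G, s) = 4 + G*s (a(G, s) = G*s + 4 = 4 + G*s)
E = -236 (E = 4 + 16*(-15) = 4 - 240 = -236)
n(Y) = 49 + 2*Y**2 (n(Y) = (Y**2 + Y**2) + 49 = 2*Y**2 + 49 = 49 + 2*Y**2)
V(A) = -6*A**2
1/(n(E) + V(d)) = 1/((49 + 2*(-236)**2) - 6*(-164)**2) = 1/((49 + 2*55696) - 6*26896) = 1/((49 + 111392) - 161376) = 1/(111441 - 161376) = 1/(-49935) = -1/49935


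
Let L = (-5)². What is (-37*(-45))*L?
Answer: 41625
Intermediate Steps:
L = 25
(-37*(-45))*L = -37*(-45)*25 = 1665*25 = 41625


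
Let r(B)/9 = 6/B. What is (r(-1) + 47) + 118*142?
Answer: 16749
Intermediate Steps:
r(B) = 54/B (r(B) = 9*(6/B) = 54/B)
(r(-1) + 47) + 118*142 = (54/(-1) + 47) + 118*142 = (54*(-1) + 47) + 16756 = (-54 + 47) + 16756 = -7 + 16756 = 16749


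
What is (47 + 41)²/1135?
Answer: 7744/1135 ≈ 6.8229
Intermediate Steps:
(47 + 41)²/1135 = 88²*(1/1135) = 7744*(1/1135) = 7744/1135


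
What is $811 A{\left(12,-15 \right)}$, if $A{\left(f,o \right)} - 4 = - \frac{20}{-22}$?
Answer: $\frac{43794}{11} \approx 3981.3$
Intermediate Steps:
$A{\left(f,o \right)} = \frac{54}{11}$ ($A{\left(f,o \right)} = 4 - \frac{20}{-22} = 4 - - \frac{10}{11} = 4 + \frac{10}{11} = \frac{54}{11}$)
$811 A{\left(12,-15 \right)} = 811 \cdot \frac{54}{11} = \frac{43794}{11}$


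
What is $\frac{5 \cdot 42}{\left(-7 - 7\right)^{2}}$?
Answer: $\frac{15}{14} \approx 1.0714$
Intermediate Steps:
$\frac{5 \cdot 42}{\left(-7 - 7\right)^{2}} = \frac{210}{\left(-14\right)^{2}} = \frac{210}{196} = 210 \cdot \frac{1}{196} = \frac{15}{14}$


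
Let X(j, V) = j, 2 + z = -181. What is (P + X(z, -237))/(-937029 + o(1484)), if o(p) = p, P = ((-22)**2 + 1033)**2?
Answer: -2301106/935545 ≈ -2.4596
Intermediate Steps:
z = -183 (z = -2 - 181 = -183)
P = 2301289 (P = (484 + 1033)**2 = 1517**2 = 2301289)
(P + X(z, -237))/(-937029 + o(1484)) = (2301289 - 183)/(-937029 + 1484) = 2301106/(-935545) = 2301106*(-1/935545) = -2301106/935545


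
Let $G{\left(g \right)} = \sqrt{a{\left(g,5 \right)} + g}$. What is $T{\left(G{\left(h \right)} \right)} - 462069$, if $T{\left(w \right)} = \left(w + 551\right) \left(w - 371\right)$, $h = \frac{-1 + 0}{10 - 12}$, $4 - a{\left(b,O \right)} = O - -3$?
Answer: $- \frac{1332987}{2} + 90 i \sqrt{14} \approx -6.6649 \cdot 10^{5} + 336.75 i$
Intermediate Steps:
$a{\left(b,O \right)} = 1 - O$ ($a{\left(b,O \right)} = 4 - \left(O - -3\right) = 4 - \left(O + 3\right) = 4 - \left(3 + O\right) = 1 - O$)
$h = \frac{1}{2}$ ($h = - \frac{1}{-2} = \left(-1\right) \left(- \frac{1}{2}\right) = \frac{1}{2} \approx 0.5$)
$G{\left(g \right)} = \sqrt{-4 + g}$ ($G{\left(g \right)} = \sqrt{\left(1 - 5\right) + g} = \sqrt{-4 + g}$)
$T{\left(w \right)} = \left(-371 + w\right) \left(551 + w\right)$ ($T{\left(w \right)} = \left(551 + w\right) \left(-371 + w\right) = \left(-371 + w\right) \left(551 + w\right)$)
$T{\left(G{\left(h \right)} \right)} - 462069 = \left(-204421 + \left(\sqrt{-4 + \frac{1}{2}}\right)^{2} + 180 \sqrt{-4 + \frac{1}{2}}\right) - 462069 = \left(-204421 + \left(\sqrt{- \frac{7}{2}}\right)^{2} + 180 \sqrt{- \frac{7}{2}}\right) - 462069 = \left(-204421 + \left(\frac{i \sqrt{14}}{2}\right)^{2} + 180 \frac{i \sqrt{14}}{2}\right) - 462069 = \left(-204421 - \frac{7}{2} + 90 i \sqrt{14}\right) - 462069 = \left(- \frac{408849}{2} + 90 i \sqrt{14}\right) - 462069 = - \frac{1332987}{2} + 90 i \sqrt{14}$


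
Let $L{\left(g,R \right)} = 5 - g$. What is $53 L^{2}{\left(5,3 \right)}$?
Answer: $0$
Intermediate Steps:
$53 L^{2}{\left(5,3 \right)} = 53 \left(5 - 5\right)^{2} = 53 \cdot 0^{2} = 53 \cdot 0 = 0$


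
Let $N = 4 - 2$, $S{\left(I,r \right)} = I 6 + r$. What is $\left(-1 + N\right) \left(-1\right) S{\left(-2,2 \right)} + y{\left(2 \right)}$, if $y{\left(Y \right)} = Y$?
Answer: $12$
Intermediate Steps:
$S{\left(I,r \right)} = r + 6 I$ ($S{\left(I,r \right)} = 6 I + r = r + 6 I$)
$N = 2$ ($N = 4 - 2 = 2$)
$\left(-1 + N\right) \left(-1\right) S{\left(-2,2 \right)} + y{\left(2 \right)} = \left(-1 + 2\right) \left(-1\right) \left(2 + 6 \left(-2\right)\right) + 2 = 1 \left(-1\right) \left(2 - 12\right) + 2 = \left(-1\right) \left(-10\right) + 2 = 10 + 2 = 12$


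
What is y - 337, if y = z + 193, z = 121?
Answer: -23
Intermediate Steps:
y = 314 (y = 121 + 193 = 314)
y - 337 = 314 - 337 = -23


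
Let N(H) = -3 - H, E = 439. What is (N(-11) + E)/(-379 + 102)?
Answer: -447/277 ≈ -1.6137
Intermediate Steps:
(N(-11) + E)/(-379 + 102) = ((-3 - 1*(-11)) + 439)/(-379 + 102) = ((-3 + 11) + 439)/(-277) = (8 + 439)*(-1/277) = 447*(-1/277) = -447/277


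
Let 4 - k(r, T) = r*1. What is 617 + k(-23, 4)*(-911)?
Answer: -23980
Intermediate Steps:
k(r, T) = 4 - r
617 + k(-23, 4)*(-911) = 617 + (4 - 1*(-23))*(-911) = 617 + (4 + 23)*(-911) = 617 + 27*(-911) = 617 - 24597 = -23980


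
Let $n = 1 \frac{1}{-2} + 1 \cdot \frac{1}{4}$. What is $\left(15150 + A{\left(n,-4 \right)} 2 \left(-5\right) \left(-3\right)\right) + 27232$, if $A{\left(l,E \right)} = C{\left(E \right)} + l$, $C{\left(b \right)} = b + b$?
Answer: $\frac{84269}{2} \approx 42135.0$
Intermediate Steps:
$C{\left(b \right)} = 2 b$
$n = - \frac{1}{4}$ ($n = 1 \left(- \frac{1}{2}\right) + 1 \cdot \frac{1}{4} = - \frac{1}{2} + \frac{1}{4} = - \frac{1}{4} \approx -0.25$)
$A{\left(l,E \right)} = l + 2 E$ ($A{\left(l,E \right)} = 2 E + l = l + 2 E$)
$\left(15150 + A{\left(n,-4 \right)} 2 \left(-5\right) \left(-3\right)\right) + 27232 = \left(15150 + \left(- \frac{1}{4} + 2 \left(-4\right)\right) 2 \left(-5\right) \left(-3\right)\right) + 27232 = \left(15150 + \left(- \frac{1}{4} - 8\right) \left(-10\right) \left(-3\right)\right) + 27232 = \left(15150 + \left(- \frac{33}{4}\right) \left(-10\right) \left(-3\right)\right) + 27232 = \left(15150 + \frac{165}{2} \left(-3\right)\right) + 27232 = \left(15150 - \frac{495}{2}\right) + 27232 = \frac{29805}{2} + 27232 = \frac{84269}{2}$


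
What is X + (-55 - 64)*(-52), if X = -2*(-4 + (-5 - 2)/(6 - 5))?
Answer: 6210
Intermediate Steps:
X = 22 (X = -2*(-4 - 7/1) = -2*(-4 - 7*1) = -2*(-4 - 7) = -2*(-11) = 22)
X + (-55 - 64)*(-52) = 22 + (-55 - 64)*(-52) = 22 - 119*(-52) = 22 + 6188 = 6210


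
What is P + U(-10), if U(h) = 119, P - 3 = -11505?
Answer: -11383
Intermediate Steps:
P = -11502 (P = 3 - 11505 = -11502)
P + U(-10) = -11502 + 119 = -11383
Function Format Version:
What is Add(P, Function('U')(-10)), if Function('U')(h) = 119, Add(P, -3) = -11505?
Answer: -11383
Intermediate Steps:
P = -11502 (P = Add(3, -11505) = -11502)
Add(P, Function('U')(-10)) = Add(-11502, 119) = -11383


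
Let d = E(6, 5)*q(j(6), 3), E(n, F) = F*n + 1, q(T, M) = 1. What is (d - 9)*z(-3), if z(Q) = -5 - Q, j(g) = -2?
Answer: -44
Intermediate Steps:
E(n, F) = 1 + F*n
d = 31 (d = (1 + 5*6)*1 = (1 + 30)*1 = 31*1 = 31)
(d - 9)*z(-3) = (31 - 9)*(-5 - 1*(-3)) = 22*(-5 + 3) = 22*(-2) = -44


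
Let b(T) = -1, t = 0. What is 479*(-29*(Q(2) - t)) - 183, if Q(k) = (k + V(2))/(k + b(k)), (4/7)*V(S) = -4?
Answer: 69272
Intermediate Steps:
V(S) = -7 (V(S) = (7/4)*(-4) = -7)
Q(k) = (-7 + k)/(-1 + k) (Q(k) = (k - 7)/(k - 1) = (-7 + k)/(-1 + k))
479*(-29*(Q(2) - t)) - 183 = 479*(-29*((-7 + 2)/(-1 + 2) - 1*0)) - 183 = 479*(-29*(-5/1 + 0)) - 183 = 479*(-29*(1*(-5) + 0)) - 183 = 479*(-29*(-5 + 0)) - 183 = 479*(-29*(-5)) - 183 = 479*145 - 183 = 69455 - 183 = 69272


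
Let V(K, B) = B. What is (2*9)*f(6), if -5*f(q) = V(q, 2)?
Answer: -36/5 ≈ -7.2000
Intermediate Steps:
f(q) = -2/5 (f(q) = -1/5*2 = -2/5)
(2*9)*f(6) = (2*9)*(-2/5) = 18*(-2/5) = -36/5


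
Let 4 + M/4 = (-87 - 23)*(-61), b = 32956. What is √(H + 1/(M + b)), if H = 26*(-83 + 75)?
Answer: I*√3792442895/4270 ≈ 14.422*I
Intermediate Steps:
H = -208 (H = 26*(-8) = -208)
M = 26824 (M = -16 + 4*((-87 - 23)*(-61)) = -16 + 4*(-110*(-61)) = -16 + 4*6710 = -16 + 26840 = 26824)
√(H + 1/(M + b)) = √(-208 + 1/(26824 + 32956)) = √(-208 + 1/59780) = √(-12434239/59780) = I*√3792442895/4270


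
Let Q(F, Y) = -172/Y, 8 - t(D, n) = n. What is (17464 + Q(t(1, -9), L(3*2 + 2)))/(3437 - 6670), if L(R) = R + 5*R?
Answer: -209525/38796 ≈ -5.4007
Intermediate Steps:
t(D, n) = 8 - n
L(R) = 6*R
(17464 + Q(t(1, -9), L(3*2 + 2)))/(3437 - 6670) = (17464 - 172*1/(6*(3*2 + 2)))/(3437 - 6670) = (17464 - 172*1/(6*(6 + 2)))/(-3233) = (17464 - 172/(6*8))*(-1/3233) = (17464 - 172/48)*(-1/3233) = (17464 - 172*1/48)*(-1/3233) = (17464 - 43/12)*(-1/3233) = (209525/12)*(-1/3233) = -209525/38796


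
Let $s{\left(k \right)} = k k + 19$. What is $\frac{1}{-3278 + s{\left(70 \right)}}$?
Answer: $\frac{1}{1641} \approx 0.00060938$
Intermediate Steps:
$s{\left(k \right)} = 19 + k^{2}$ ($s{\left(k \right)} = k^{2} + 19 = 19 + k^{2}$)
$\frac{1}{-3278 + s{\left(70 \right)}} = \frac{1}{-3278 + \left(19 + 70^{2}\right)} = \frac{1}{-3278 + \left(19 + 4900\right)} = \frac{1}{-3278 + 4919} = \frac{1}{1641}$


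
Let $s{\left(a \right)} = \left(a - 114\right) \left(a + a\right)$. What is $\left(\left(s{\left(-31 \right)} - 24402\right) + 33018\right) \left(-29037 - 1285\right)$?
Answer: $-533849132$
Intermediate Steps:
$s{\left(a \right)} = 2 a \left(-114 + a\right)$ ($s{\left(a \right)} = \left(-114 + a\right) 2 a = 2 a \left(-114 + a\right)$)
$\left(\left(s{\left(-31 \right)} - 24402\right) + 33018\right) \left(-29037 - 1285\right) = \left(\left(2 \left(-31\right) \left(-114 - 31\right) - 24402\right) + 33018\right) \left(-29037 - 1285\right) = \left(\left(2 \left(-31\right) \left(-145\right) - 24402\right) + 33018\right) \left(-30322\right) = \left(\left(8990 - 24402\right) + 33018\right) \left(-30322\right) = \left(-15412 + 33018\right) \left(-30322\right) = 17606 \left(-30322\right) = -533849132$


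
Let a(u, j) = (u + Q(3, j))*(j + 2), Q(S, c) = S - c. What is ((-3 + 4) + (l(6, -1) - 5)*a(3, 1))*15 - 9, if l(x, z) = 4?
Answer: -219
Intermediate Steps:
a(u, j) = (2 + j)*(3 + u - j) (a(u, j) = (u + (3 - j))*(j + 2) = (3 + u - j)*(2 + j) = (2 + j)*(3 + u - j))
((-3 + 4) + (l(6, -1) - 5)*a(3, 1))*15 - 9 = ((-3 + 4) + (4 - 5)*(6 + 1 - 1*1² + 2*3 + 1*3))*15 - 9 = (1 - (6 + 1 - 1*1 + 6 + 3))*15 - 9 = (1 - (6 + 1 - 1 + 6 + 3))*15 - 9 = (1 - 1*15)*15 - 9 = (1 - 15)*15 - 9 = -14*15 - 9 = -210 - 9 = -219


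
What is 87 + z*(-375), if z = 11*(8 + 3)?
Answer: -45288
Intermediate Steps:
z = 121 (z = 11*11 = 121)
87 + z*(-375) = 87 + 121*(-375) = 87 - 45375 = -45288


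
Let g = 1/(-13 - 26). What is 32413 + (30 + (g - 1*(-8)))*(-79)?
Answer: 1147108/39 ≈ 29413.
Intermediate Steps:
g = -1/39 (g = 1/(-39) = -1/39 ≈ -0.025641)
32413 + (30 + (g - 1*(-8)))*(-79) = 32413 + (30 + (-1/39 - 1*(-8)))*(-79) = 32413 + (30 + (-1/39 + 8))*(-79) = 32413 + (30 + 311/39)*(-79) = 32413 + (1481/39)*(-79) = 32413 - 116999/39 = 1147108/39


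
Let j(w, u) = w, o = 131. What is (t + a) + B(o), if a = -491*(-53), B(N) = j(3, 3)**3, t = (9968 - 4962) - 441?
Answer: 30615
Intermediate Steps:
t = 4565 (t = 5006 - 441 = 4565)
B(N) = 27 (B(N) = 3**3 = 27)
a = 26023
(t + a) + B(o) = (4565 + 26023) + 27 = 30588 + 27 = 30615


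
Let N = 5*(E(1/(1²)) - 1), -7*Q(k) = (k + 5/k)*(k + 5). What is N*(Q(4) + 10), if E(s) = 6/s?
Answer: 325/4 ≈ 81.250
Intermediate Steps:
Q(k) = -(5 + k)*(k + 5/k)/7 (Q(k) = -(k + 5/k)*(k + 5)/7 = -(k + 5/k)*(5 + k)/7 = -(5 + k)*(k + 5/k)/7)
N = 25 (N = 5*(6/(1/(1²)) - 1) = 5*(6/(1/1) - 1) = 5*(6/1 - 1) = 5*(6*1 - 1) = 5*(6 - 1) = 5*5 = 25)
N*(Q(4) + 10) = 25*((⅐)*(-25 - 1*4*(5 + 4² + 5*4))/4 + 10) = 25*((⅐)*(¼)*(-25 - 1*4*(5 + 16 + 20)) + 10) = 25*((⅐)*(¼)*(-25 - 1*4*41) + 10) = 25*((⅐)*(¼)*(-25 - 164) + 10) = 25*((⅐)*(¼)*(-189) + 10) = 25*(-27/4 + 10) = 25*(13/4) = 325/4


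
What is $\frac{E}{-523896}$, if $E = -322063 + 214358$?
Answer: $\frac{107705}{523896} \approx 0.20558$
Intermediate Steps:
$E = -107705$
$\frac{E}{-523896} = - \frac{107705}{-523896} = \left(-107705\right) \left(- \frac{1}{523896}\right) = \frac{107705}{523896}$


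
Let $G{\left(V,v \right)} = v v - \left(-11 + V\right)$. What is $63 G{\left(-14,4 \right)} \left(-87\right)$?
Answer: $-224721$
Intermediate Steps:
$G{\left(V,v \right)} = 11 + v^{2} - V$ ($G{\left(V,v \right)} = v^{2} - \left(-11 + V\right) = 11 + v^{2} - V$)
$63 G{\left(-14,4 \right)} \left(-87\right) = 63 \left(11 + 4^{2} - -14\right) \left(-87\right) = 63 \left(11 + 16 + 14\right) \left(-87\right) = 63 \cdot 41 \left(-87\right) = 2583 \left(-87\right) = -224721$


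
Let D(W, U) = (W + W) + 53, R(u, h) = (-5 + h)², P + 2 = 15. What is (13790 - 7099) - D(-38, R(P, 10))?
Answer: 6714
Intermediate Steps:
P = 13 (P = -2 + 15 = 13)
D(W, U) = 53 + 2*W (D(W, U) = 2*W + 53 = 53 + 2*W)
(13790 - 7099) - D(-38, R(P, 10)) = (13790 - 7099) - (53 + 2*(-38)) = 6691 - (53 - 76) = 6691 - 1*(-23) = 6691 + 23 = 6714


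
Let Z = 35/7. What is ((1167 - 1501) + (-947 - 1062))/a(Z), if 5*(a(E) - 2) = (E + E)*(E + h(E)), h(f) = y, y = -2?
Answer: -2343/8 ≈ -292.88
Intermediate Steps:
h(f) = -2
Z = 5 (Z = 35*(⅐) = 5)
a(E) = 2 + 2*E*(-2 + E)/5 (a(E) = 2 + ((E + E)*(E - 2))/5 = 2 + ((2*E)*(-2 + E))/5 = 2 + (2*E*(-2 + E))/5 = 2 + 2*E*(-2 + E)/5)
((1167 - 1501) + (-947 - 1062))/a(Z) = ((1167 - 1501) + (-947 - 1062))/(2 - ⅘*5 + (⅖)*5²) = (-334 - 2009)/(2 - 4 + (⅖)*25) = -2343/(2 - 4 + 10) = -2343/8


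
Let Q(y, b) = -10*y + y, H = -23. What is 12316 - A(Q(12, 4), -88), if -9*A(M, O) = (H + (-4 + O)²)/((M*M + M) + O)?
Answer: 1271167433/103212 ≈ 12316.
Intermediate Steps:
Q(y, b) = -9*y
A(M, O) = -(-23 + (-4 + O)²)/(9*(M + O + M²)) (A(M, O) = -(-23 + (-4 + O)²)/(9*((M*M + M) + O)) = -(-23 + (-4 + O)²)/(9*((M² + M) + O)) = -(-23 + (-4 + O)²)/(9*((M + M²) + O)) = -(-23 + (-4 + O)²)/(9*(M + O + M²)))
12316 - A(Q(12, 4), -88) = 12316 - (23/9 - (-4 - 88)²/9)/(-9*12 - 88 + (-9*12)²) = 12316 - (23/9 - ⅑*(-92)²)/(-108 - 88 + (-108)²) = 12316 - (23/9 - ⅑*8464)/(-108 - 88 + 11664) = 12316 - (23/9 - 8464/9)/11468 = 12316 - (-8441)/(11468*9) = 12316 - 1*(-8441/103212) = 12316 + 8441/103212 = 1271167433/103212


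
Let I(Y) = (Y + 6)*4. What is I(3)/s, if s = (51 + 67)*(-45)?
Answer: -2/295 ≈ -0.0067797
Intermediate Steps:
s = -5310 (s = 118*(-45) = -5310)
I(Y) = 24 + 4*Y (I(Y) = (6 + Y)*4 = 24 + 4*Y)
I(3)/s = (24 + 4*3)/(-5310) = -(24 + 12)/5310 = -1/5310*36 = -2/295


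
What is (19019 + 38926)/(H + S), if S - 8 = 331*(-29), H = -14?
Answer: -11589/1921 ≈ -6.0328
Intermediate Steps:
S = -9591 (S = 8 + 331*(-29) = 8 - 9599 = -9591)
(19019 + 38926)/(H + S) = (19019 + 38926)/(-14 - 9591) = 57945/(-9605) = 57945*(-1/9605) = -11589/1921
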